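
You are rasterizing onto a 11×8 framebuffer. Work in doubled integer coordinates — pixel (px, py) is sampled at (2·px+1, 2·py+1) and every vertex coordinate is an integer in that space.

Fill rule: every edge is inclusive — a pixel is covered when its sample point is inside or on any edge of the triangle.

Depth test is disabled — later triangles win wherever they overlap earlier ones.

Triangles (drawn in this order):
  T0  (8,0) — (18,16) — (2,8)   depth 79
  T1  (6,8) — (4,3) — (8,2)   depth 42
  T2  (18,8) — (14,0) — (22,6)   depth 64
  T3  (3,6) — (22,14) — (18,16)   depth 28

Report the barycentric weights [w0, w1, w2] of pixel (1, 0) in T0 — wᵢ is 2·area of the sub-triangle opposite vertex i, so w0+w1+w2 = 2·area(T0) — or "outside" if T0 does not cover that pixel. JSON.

T0:
  2·area = 176
  edge (8, 0)→(18, 16): d=(10,16) inclusive
  edge (18, 16)→(2, 8): d=(-16,-8) inclusive
  edge (2, 8)→(8, 0): d=(6,-8) inclusive
    (3,1)@(7, 3): e=[46,120,10] → █
    (4,1)@(9, 3): e=[14,136,26] → █
    (5,1)@(11, 3): e=[-18,152,42] → ·
    (2,2)@(5, 5): e=[98,72,6] → █
    (5,2)@(11, 5): e=[2,120,54] → █
    (6,2)@(13, 5): e=[-30,136,70] → ·
    (1,3)@(3, 7): e=[150,24,2] → █
    (6,3)@(13, 7): e=[-10,104,82] → ·
    (1,4)@(3, 9): e=[170,-8,14] → ·
    (2,4)@(5, 9): e=[138,8,30] → █
    (6,4)@(13, 9): e=[10,72,94] → █
    (7,4)@(15, 9): e=[-22,88,110] → ·
  covered (22 px):
    · · · · · · · · · · ·
    · · · █ █ · · · · · ·
    · · █ █ █ █ · · · · ·
    · █ █ █ █ █ · · · · ·
    · · █ █ █ █ █ · · · ·
    · · · · █ █ █ · · · ·
    · · · · · · █ █ · · ·
    · · · · · · · · █ · ·
T1:
  2·area = 22
  edge (6, 8)→(4, 3): d=(-2,-5) inclusive
  edge (4, 3)→(8, 2): d=(4,-1) inclusive
  edge (8, 2)→(6, 8): d=(-2,6) inclusive
    (2,1)@(5, 3): e=[5,1,16] → █
    (3,1)@(7, 3): e=[15,3,4] → █
    (4,1)@(9, 3): e=[25,5,-8] → ·
    (2,2)@(5, 5): e=[1,9,12] → █
    (3,2)@(7, 5): e=[11,11,0] → █  [on edge]
    (4,2)@(9, 5): e=[21,13,-12] → ·
    (2,3)@(5, 7): e=[-3,17,8] → ·
    (3,3)@(7, 7): e=[7,19,-4] → ·
    (2,5)@(5, 11): e=[-11,33,0] → ·  [on edge]
  covered (4 px):
    · · · · · · · · · · ·
    · · █ █ · · · · · · ·
    · · █ █ · · · · · · ·
    · · · · · · · · · · ·
    · · · · · · · · · · ·
    · · · · · · · · · · ·
    · · · · · · · · · · ·
    · · · · · · · · · · ·
T2:
  2·area = 40
  edge (18, 8)→(14, 0): d=(-4,-8) inclusive
  edge (14, 0)→(22, 6): d=(8,6) inclusive
  edge (22, 6)→(18, 8): d=(-4,2) inclusive
    (7,0)@(15, 1): e=[4,2,34] → █
    (8,0)@(17, 1): e=[20,-10,30] → ·
    (7,1)@(15, 3): e=[-4,18,26] → ·
    (8,1)@(17, 3): e=[12,6,22] → █
    (9,1)@(19, 3): e=[28,-6,18] → ·
    (8,2)@(17, 5): e=[4,22,14] → █
    (9,2)@(19, 5): e=[20,10,10] → █
    (10,2)@(21, 5): e=[36,-2,6] → ·
    (8,3)@(17, 7): e=[-4,38,6] → ·
    (9,3)@(19, 7): e=[12,26,2] → █
    (10,3)@(21, 7): e=[28,14,-2] → ·
    (9,4)@(19, 9): e=[4,42,-6] → ·
  covered (5 px):
    · · · · · · · █ · · ·
    · · · · · · · · █ · ·
    · · · · · · · · █ █ ·
    · · · · · · · · · █ ·
    · · · · · · · · · · ·
    · · · · · · · · · · ·
    · · · · · · · · · · ·
    · · · · · · · · · · ·
T3:
  2·area = 70
  edge (3, 6)→(22, 14): d=(19,8) inclusive
  edge (22, 14)→(18, 16): d=(-4,2) inclusive
  edge (18, 16)→(3, 6): d=(-15,-10) inclusive
    (2,3)@(5, 7): e=[3,62,5] → █
    (3,3)@(7, 7): e=[-13,58,25] → ·
    (2,4)@(5, 9): e=[41,54,-25] → ·
    (4,4)@(9, 9): e=[9,46,15] → █
    (5,4)@(11, 9): e=[-7,42,35] → ·
    (4,5)@(9, 11): e=[47,38,-15] → ·
    (5,5)@(11, 11): e=[31,34,5] → █
    (6,5)@(13, 11): e=[15,30,25] → █
    (7,5)@(15, 11): e=[-1,26,45] → ·
    (5,6)@(11, 13): e=[69,26,-25] → ·
    (6,6)@(13, 13): e=[53,22,-5] → ·
    (7,6)@(15, 13): e=[37,18,15] → █
  covered (9 px):
    · · · · · · · · · · ·
    · · · · · · · · · · ·
    · · · · · · · · · · ·
    · · █ · · · · · · · ·
    · · · · █ · · · · · ·
    · · · · · █ █ · · · ·
    · · · · · · · █ █ █ ·
    · · · · · · · · █ █ ·

Answer: "outside"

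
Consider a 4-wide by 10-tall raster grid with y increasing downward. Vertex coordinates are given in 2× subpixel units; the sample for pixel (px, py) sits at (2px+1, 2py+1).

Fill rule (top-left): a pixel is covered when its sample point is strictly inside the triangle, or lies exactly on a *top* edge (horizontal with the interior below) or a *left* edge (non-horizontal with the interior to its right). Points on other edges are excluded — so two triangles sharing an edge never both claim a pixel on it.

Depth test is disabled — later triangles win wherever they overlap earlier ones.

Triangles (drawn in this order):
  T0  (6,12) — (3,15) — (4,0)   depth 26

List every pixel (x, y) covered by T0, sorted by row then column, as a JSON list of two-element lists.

T0:
  2·area = 42
  edge (6, 12)→(3, 15): d=(-3,3) right/bottom  bias=-1
  edge (3, 15)→(4, 0): d=(1,-15) top-left  bias=+0
  edge (4, 0)→(6, 12): d=(2,12) right/bottom  bias=-1
    (2,3)@(5, 7): e=[18,22,2] → #
    (3,3)@(7, 7): e=[12,52,-22] → ·
    (2,4)@(5, 9): e=[12,24,6] → #
    (3,4)@(7, 9): e=[6,54,-18] → ·
    (2,5)@(5, 11): e=[6,26,10] → #
    (3,5)@(7, 11): e=[0,56,-14] → ·  [on edge]
    (2,6)@(5, 13): e=[0,28,14] → ·  [on edge]
    (1,7)@(3, 15): e=[0,0,42] → ·  [on edge]
    (0,8)@(1, 17): e=[0,-28,70] → ·  [on edge]
  covered (3 px):
    · · · ·
    · · · ·
    · · · ·
    · · # ·
    · · # ·
    · · # ·
    · · · ·
    · · · ·
    · · · ·
    · · · ·

Result: [[2,3],[2,4],[2,5]]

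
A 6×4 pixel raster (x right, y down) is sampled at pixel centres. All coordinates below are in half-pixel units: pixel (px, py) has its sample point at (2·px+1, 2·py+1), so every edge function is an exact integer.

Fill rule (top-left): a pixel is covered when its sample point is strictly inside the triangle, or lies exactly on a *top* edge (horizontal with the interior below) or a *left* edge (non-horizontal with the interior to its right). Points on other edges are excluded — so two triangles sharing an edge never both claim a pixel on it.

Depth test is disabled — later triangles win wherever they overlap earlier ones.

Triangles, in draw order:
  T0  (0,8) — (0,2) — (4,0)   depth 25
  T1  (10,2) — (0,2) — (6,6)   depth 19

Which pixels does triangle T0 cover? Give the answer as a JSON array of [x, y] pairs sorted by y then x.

T0:
  2·area = 24
  edge (0, 8)→(0, 2): d=(0,-6) top-left  bias=+0
  edge (0, 2)→(4, 0): d=(4,-2) top-left  bias=+0
  edge (4, 0)→(0, 8): d=(-4,8) right/bottom  bias=-1
    (1,0)@(3, 1): e=[18,2,4] → #
    (2,0)@(5, 1): e=[30,6,-12] → ·
    (0,1)@(1, 3): e=[6,6,12] → #
    (1,1)@(3, 3): e=[18,10,-4] → ·
    (0,2)@(1, 5): e=[6,14,4] → #
    (1,2)@(3, 5): e=[18,18,-12] → ·
    (0,3)@(1, 7): e=[6,22,-4] → ·
  covered (3 px):
    · # · · · ·
    # · · · · ·
    # · · · · ·
    · · · · · ·
T1:
  2·area = 40  (B↔C swapped to make it positive)
  edge (10, 2)→(6, 6): d=(-4,4) right/bottom  bias=-1
  edge (6, 6)→(0, 2): d=(-6,-4) top-left  bias=+0
  edge (0, 2)→(10, 2): d=(10,0) top-left  bias=+0
    (5,0)@(11, 1): e=[0,50,-10] → ·  [on edge]
    (1,1)@(3, 3): e=[24,6,10] → #
    (2,1)@(5, 3): e=[16,14,10] → #
    (3,1)@(7, 3): e=[8,22,10] → #
    (4,1)@(9, 3): e=[0,30,10] → ·  [on edge]
    (1,2)@(3, 5): e=[16,-6,30] → ·
    (2,2)@(5, 5): e=[8,2,30] → #
    (3,2)@(7, 5): e=[0,10,30] → ·  [on edge]
    (2,3)@(5, 7): e=[0,-10,50] → ·  [on edge]
  covered (4 px):
    · · · · · ·
    · # # # · ·
    · · # · · ·
    · · · · · ·

Final: [[1,0],[0,1],[0,2]]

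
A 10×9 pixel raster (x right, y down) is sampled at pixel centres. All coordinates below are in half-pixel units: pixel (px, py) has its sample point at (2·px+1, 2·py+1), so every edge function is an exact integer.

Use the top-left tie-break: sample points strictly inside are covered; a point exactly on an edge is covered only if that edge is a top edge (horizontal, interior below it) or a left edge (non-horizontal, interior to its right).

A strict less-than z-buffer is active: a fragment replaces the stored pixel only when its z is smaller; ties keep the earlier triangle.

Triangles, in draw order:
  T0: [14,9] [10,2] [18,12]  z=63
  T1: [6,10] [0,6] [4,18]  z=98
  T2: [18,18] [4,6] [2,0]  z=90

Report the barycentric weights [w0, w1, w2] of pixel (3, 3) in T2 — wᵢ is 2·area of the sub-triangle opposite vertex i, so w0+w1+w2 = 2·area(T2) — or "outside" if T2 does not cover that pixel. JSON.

T0:
  2·area = 16
  edge (14, 9)→(10, 2): d=(-4,-7) top-left  bias=+0
  edge (10, 2)→(18, 12): d=(8,10) right/bottom  bias=-1
  edge (18, 12)→(14, 9): d=(-4,-3) top-left  bias=+0
    (6,3)@(13, 7): e=[1,10,5] → X
    (7,3)@(15, 7): e=[15,-10,11] → .
    (6,4)@(13, 9): e=[-7,26,-3] → .
    (7,4)@(15, 9): e=[7,6,3] → X
    (8,4)@(17, 9): e=[21,-14,9] → .
    (7,5)@(15, 11): e=[-1,22,-5] → .
    (8,5)@(17, 11): e=[13,2,1] → X
    (9,5)@(19, 11): e=[27,-18,7] → .
    (8,6)@(17, 13): e=[5,18,-7] → .
  covered (3 px):
    . . . . . . . . . .
    . . . . . . . . . .
    . . . . . . . . . .
    . . . . . . X . . .
    . . . . . . . X . .
    . . . . . . . . X .
    . . . . . . . . . .
    . . . . . . . . . .
    . . . . . . . . . .
T1:
  2·area = 56  (B↔C swapped to make it positive)
  edge (6, 10)→(4, 18): d=(-2,8) right/bottom  bias=-1
  edge (4, 18)→(0, 6): d=(-4,-12) top-left  bias=+0
  edge (0, 6)→(6, 10): d=(6,4) right/bottom  bias=-1
    (0,3)@(1, 7): e=[46,8,2] → X
    (1,3)@(3, 7): e=[30,32,-6] → .
    (0,4)@(1, 9): e=[42,0,14] → X  [on edge]
    (1,4)@(3, 9): e=[26,24,6] → X
    (2,4)@(5, 9): e=[10,48,-2] → .
    (0,5)@(1, 11): e=[38,-8,26] → .
    (1,5)@(3, 11): e=[22,16,18] → X
    (2,5)@(5, 11): e=[6,40,10] → X
    (3,5)@(7, 11): e=[-10,64,2] → .
    (1,6)@(3, 13): e=[18,8,30] → X
    (3,6)@(7, 13): e=[-14,56,14] → .
    (1,7)@(3, 15): e=[14,0,42] → X  [on edge]
  covered (8 px):
    . . . . . . . . . .
    . . . . . . . . . .
    . . . . . . . . . .
    X . . . . . . . . .
    X X . . . . . . . .
    . X X . . . . . . .
    . X X . . . . . . .
    . X . . . . . . . .
    . . . . . . . . . .
T2:
  2·area = 60
  edge (18, 18)→(4, 6): d=(-14,-12) top-left  bias=+0
  edge (4, 6)→(2, 0): d=(-2,-6) top-left  bias=+0
  edge (2, 0)→(18, 18): d=(16,18) right/bottom  bias=-1
    (1,1)@(3, 3): e=[30,0,30] → X  [on edge]
    (2,1)@(5, 3): e=[54,12,-6] → .
    (1,2)@(3, 5): e=[2,-4,62] → .
    (2,2)@(5, 5): e=[26,8,26] → X
    (3,2)@(7, 5): e=[50,20,-10] → .
    (2,3)@(5, 7): e=[-2,4,58] → .
    (3,3)@(7, 7): e=[22,16,22] → X
    (4,3)@(9, 7): e=[46,28,-14] → .
    (2,4)@(5, 9): e=[-30,0,90] → .  [on edge]
    (3,4)@(7, 9): e=[-6,12,54] → .
    (4,4)@(9, 9): e=[18,24,18] → X
    (5,4)@(11, 9): e=[42,36,-18] → .
    (3,7)@(7, 15): e=[-90,0,150] → .  [on edge]
  covered (8 px):
    . . . . . . . . . .
    . X . . . . . . . .
    . . X . . . . . . .
    . . . X . . . . . .
    . . . . X . . . . .
    . . . . . X . . . .
    . . . . . . X . . .
    . . . . . . . X . .
    . . . . . . . . X .

Answer: [16,22,22]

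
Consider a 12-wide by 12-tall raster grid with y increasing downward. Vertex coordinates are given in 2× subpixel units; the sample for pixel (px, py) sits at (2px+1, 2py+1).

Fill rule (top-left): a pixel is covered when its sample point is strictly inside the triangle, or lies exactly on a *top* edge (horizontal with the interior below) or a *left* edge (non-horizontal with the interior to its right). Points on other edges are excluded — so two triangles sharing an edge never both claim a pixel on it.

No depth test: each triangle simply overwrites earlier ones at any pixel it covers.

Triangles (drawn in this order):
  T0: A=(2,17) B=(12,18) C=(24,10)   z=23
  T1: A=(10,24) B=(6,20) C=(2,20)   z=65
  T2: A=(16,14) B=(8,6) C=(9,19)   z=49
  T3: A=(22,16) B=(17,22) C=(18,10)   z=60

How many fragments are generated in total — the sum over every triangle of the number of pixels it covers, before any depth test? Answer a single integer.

T0:
  2·area = 92  (B↔C swapped to make it positive)
  edge (2, 17)→(24, 10): d=(22,-7) top-left  bias=+0
  edge (24, 10)→(12, 18): d=(-12,8) right/bottom  bias=-1
  edge (12, 18)→(2, 17): d=(-10,-1) top-left  bias=+0
    (10,5)@(21, 11): e=[1,12,79] → █
    (11,5)@(23, 11): e=[15,-4,81] → ·
    (7,6)@(15, 13): e=[3,36,53] → █
    (8,6)@(17, 13): e=[17,20,55] → █
    (9,6)@(19, 13): e=[31,4,57] → █
    (10,6)@(21, 13): e=[45,-12,59] → ·
    (4,7)@(9, 15): e=[5,60,27] → █
    (5,7)@(11, 15): e=[19,44,29] → █
    (6,7)@(13, 15): e=[33,28,31] → █
    (8,7)@(17, 15): e=[61,-4,35] → ·
    (9,7)@(19, 15): e=[75,-20,37] → ·
    (1,8)@(3, 17): e=[7,84,1] → █
  covered (14 px):
    · · · · · · · · · · · ·
    · · · · · · · · · · · ·
    · · · · · · · · · · · ·
    · · · · · · · · · · · ·
    · · · · · · · · · · · ·
    · · · · · · · · · · █ ·
    · · · · · · · █ █ █ · ·
    · · · · █ █ █ █ · · · ·
    · █ █ █ █ █ █ · · · · ·
    · · · · · · · · · · · ·
    · · · · · · · · · · · ·
    · · · · · · · · · · · ·
T1:
  2·area = 16  (B↔C swapped to make it positive)
  edge (10, 24)→(2, 20): d=(-8,-4) top-left  bias=+0
  edge (2, 20)→(6, 20): d=(4,0) top-left  bias=+0
  edge (6, 20)→(10, 24): d=(4,4) right/bottom  bias=-1
    (0,7)@(1, 15): e=[36,-20,0] → ·  [on edge]
    (1,8)@(3, 17): e=[28,-12,0] → ·  [on edge]
    (2,9)@(5, 19): e=[20,-4,0] → ·  [on edge]
    (2,10)@(5, 21): e=[4,4,8] → █
    (3,10)@(7, 21): e=[12,4,0] → ·  [on edge]
    (2,11)@(5, 23): e=[-12,12,16] → ·
    (4,11)@(9, 23): e=[4,12,0] → ·  [on edge]
  covered (1 px):
    · · · · · · · · · · · ·
    · · · · · · · · · · · ·
    · · · · · · · · · · · ·
    · · · · · · · · · · · ·
    · · · · · · · · · · · ·
    · · · · · · · · · · · ·
    · · · · · · · · · · · ·
    · · · · · · · · · · · ·
    · · · · · · · · · · · ·
    · · · · · · · · · · · ·
    · · █ · · · · · · · · ·
    · · · · · · · · · · · ·
T2:
  2·area = 96  (B↔C swapped to make it positive)
  edge (16, 14)→(9, 19): d=(-7,5) right/bottom  bias=-1
  edge (9, 19)→(8, 6): d=(-1,-13) top-left  bias=+0
  edge (8, 6)→(16, 14): d=(8,8) right/bottom  bias=-1
    (1,0)@(3, 1): e=[156,-60,0] → ·  [on edge]
    (2,1)@(5, 3): e=[132,-36,0] → ·  [on edge]
    (3,2)@(7, 5): e=[108,-12,0] → ·  [on edge]
    (4,3)@(9, 7): e=[84,12,0] → ·  [on edge]
    (4,4)@(9, 9): e=[70,10,16] → █
    (5,4)@(11, 9): e=[60,36,0] → ·  [on edge]
    (11,4)@(23, 9): e=[0,192,-96] → ·  [on edge]
    (4,5)@(9, 11): e=[56,8,32] → █
    (5,5)@(11, 11): e=[46,34,16] → █
    (6,5)@(13, 11): e=[36,60,0] → ·  [on edge]
    (4,6)@(9, 13): e=[42,6,48] → █
    (6,6)@(13, 13): e=[22,58,16] → █
    (7,6)@(15, 13): e=[12,84,0] → ·  [on edge]
    (8,7)@(17, 15): e=[-12,108,0] → ·  [on edge]
    (9,8)@(19, 17): e=[-36,132,0] → ·  [on edge]
    (4,9)@(9, 19): e=[0,0,96] → ·  [on edge]
    (10,9)@(21, 19): e=[-60,156,0] → ·  [on edge]
    (11,10)@(23, 21): e=[-84,180,0] → ·  [on edge]
  covered (11 px):
    · · · · · · · · · · · ·
    · · · · · · · · · · · ·
    · · · · · · · · · · · ·
    · · · · · · · · · · · ·
    · · · · █ · · · · · · ·
    · · · · █ █ · · · · · ·
    · · · · █ █ █ · · · · ·
    · · · · █ █ █ · · · · ·
    · · · · █ █ · · · · · ·
    · · · · · · · · · · · ·
    · · · · · · · · · · · ·
    · · · · · · · · · · · ·
T3:
  2·area = 54
  edge (22, 16)→(17, 22): d=(-5,6) right/bottom  bias=-1
  edge (17, 22)→(18, 10): d=(1,-12) top-left  bias=+0
  edge (18, 10)→(22, 16): d=(4,6) right/bottom  bias=-1
    (9,6)@(19, 13): e=[33,15,6] → █
    (10,6)@(21, 13): e=[21,39,-6] → ·
    (9,7)@(19, 15): e=[23,17,14] → █
    (10,7)@(21, 15): e=[11,41,2] → █
    (11,7)@(23, 15): e=[-1,65,-10] → ·
    (9,8)@(19, 17): e=[13,19,22] → █
    (11,8)@(23, 17): e=[-11,67,-2] → ·
    (9,9)@(19, 19): e=[3,21,30] → █
    (10,9)@(21, 19): e=[-9,45,18] → ·
    (9,10)@(19, 21): e=[-7,23,38] → ·
  covered (6 px):
    · · · · · · · · · · · ·
    · · · · · · · · · · · ·
    · · · · · · · · · · · ·
    · · · · · · · · · · · ·
    · · · · · · · · · · · ·
    · · · · · · · · · · · ·
    · · · · · · · · · █ · ·
    · · · · · · · · · █ █ ·
    · · · · · · · · · █ █ ·
    · · · · · · · · · █ · ·
    · · · · · · · · · · · ·
    · · · · · · · · · · · ·

Final: 32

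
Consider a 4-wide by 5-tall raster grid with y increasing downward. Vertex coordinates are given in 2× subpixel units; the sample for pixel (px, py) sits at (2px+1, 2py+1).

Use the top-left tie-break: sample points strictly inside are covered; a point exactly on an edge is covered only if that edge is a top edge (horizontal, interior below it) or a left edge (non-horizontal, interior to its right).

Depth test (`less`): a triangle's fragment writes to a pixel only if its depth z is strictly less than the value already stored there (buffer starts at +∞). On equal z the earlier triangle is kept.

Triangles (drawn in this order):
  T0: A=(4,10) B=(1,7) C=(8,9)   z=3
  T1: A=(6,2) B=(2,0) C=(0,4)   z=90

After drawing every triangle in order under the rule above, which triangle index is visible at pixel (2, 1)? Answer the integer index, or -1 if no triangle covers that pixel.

T0:
  2·area = 15
  edge (4, 10)→(1, 7): d=(-3,-3) top-left  bias=+0
  edge (1, 7)→(8, 9): d=(7,2) right/bottom  bias=-1
  edge (8, 9)→(4, 10): d=(-4,1) right/bottom  bias=-1
    (0,3)@(1, 7): e=[0,0,15] → .  [on edge]
    (1,4)@(3, 9): e=[0,10,5] → X  [on edge]
    (2,4)@(5, 9): e=[6,6,3] → X
    (3,4)@(7, 9): e=[12,2,1] → X
  covered (3 px):
    . . . .
    . . . .
    . . . .
    . . . .
    . X X X
T1:
  2·area = 20  (B↔C swapped to make it positive)
  edge (6, 2)→(0, 4): d=(-6,2) right/bottom  bias=-1
  edge (0, 4)→(2, 0): d=(2,-4) top-left  bias=+0
  edge (2, 0)→(6, 2): d=(4,2) right/bottom  bias=-1
    (1,0)@(3, 1): e=[12,6,2] → X
    (2,0)@(5, 1): e=[8,14,-2] → .
    (0,1)@(1, 3): e=[4,2,14] → X
    (1,1)@(3, 3): e=[0,10,10] → .  [on edge]
    (0,2)@(1, 5): e=[-8,6,22] → .
  covered (2 px):
    . X . .
    X . . .
    . . . .
    . . . .
    . . . .

Z-buffer (winner per pixel, '.' = empty):
  . 1 . .
  1 . . .
  . . . .
  . . . .
  . 0 0 0

Final: -1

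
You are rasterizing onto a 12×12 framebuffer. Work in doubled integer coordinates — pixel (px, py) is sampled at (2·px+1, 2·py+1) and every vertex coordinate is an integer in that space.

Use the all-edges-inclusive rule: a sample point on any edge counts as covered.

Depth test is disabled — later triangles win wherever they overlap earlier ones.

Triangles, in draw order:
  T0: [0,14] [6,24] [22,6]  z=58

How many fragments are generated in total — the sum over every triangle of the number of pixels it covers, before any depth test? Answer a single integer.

T0:
  2·area = 268  (B↔C swapped to make it positive)
  edge (0, 14)→(22, 6): d=(22,-8) inclusive
  edge (22, 6)→(6, 24): d=(-16,18) inclusive
  edge (6, 24)→(0, 14): d=(-6,-10) inclusive
    (10,3)@(21, 7): e=[14,2,252] → X
    (11,3)@(23, 7): e=[30,-34,272] → .
    (7,4)@(15, 9): e=[10,78,180] → X
    (8,4)@(17, 9): e=[26,42,200] → X
    (9,4)@(19, 9): e=[42,6,220] → X
    (10,4)@(21, 9): e=[58,-30,240] → .
    (4,5)@(9, 11): e=[6,154,108] → X
    (5,5)@(11, 11): e=[22,118,128] → X
    (6,5)@(13, 11): e=[38,82,148] → X
    (9,5)@(19, 11): e=[86,-26,208] → .
    (1,6)@(3, 13): e=[2,230,36] → X
    (2,6)@(5, 13): e=[18,194,56] → X
    (1,9)@(3, 19): e=[134,134,0] → X  [on edge]
  covered (34 px):
    . . . . . . . . . . . .
    . . . . . . . . . . . .
    . . . . . . . . . . . .
    . . . . . . . . . . X .
    . . . . . . . X X X . .
    . . . . X X X X X . . .
    . X X X X X X X . . . .
    X X X X X X X . . . . .
    . X X X X X . . . . . .
    . X X X X . . . . . . .
    . . X X . . . . . . . .
    . . . . . . . . . . . .

Final: 34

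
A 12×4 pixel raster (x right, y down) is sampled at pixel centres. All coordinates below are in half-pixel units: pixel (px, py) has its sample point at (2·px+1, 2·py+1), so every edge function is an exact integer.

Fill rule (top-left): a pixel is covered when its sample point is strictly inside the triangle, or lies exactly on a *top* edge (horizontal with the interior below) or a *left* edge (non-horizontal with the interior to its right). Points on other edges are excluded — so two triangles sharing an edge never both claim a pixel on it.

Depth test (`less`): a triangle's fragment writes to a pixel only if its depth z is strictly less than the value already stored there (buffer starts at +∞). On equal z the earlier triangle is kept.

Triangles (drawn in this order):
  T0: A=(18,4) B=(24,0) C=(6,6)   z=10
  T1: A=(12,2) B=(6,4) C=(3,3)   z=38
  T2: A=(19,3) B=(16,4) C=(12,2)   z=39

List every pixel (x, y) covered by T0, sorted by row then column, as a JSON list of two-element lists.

T0:
  2·area = 36  (B↔C swapped to make it positive)
  edge (18, 4)→(6, 6): d=(-12,2) right/bottom  bias=-1
  edge (6, 6)→(24, 0): d=(18,-6) top-left  bias=+0
  edge (24, 0)→(18, 4): d=(-6,4) right/bottom  bias=-1
    (10,0)@(21, 1): e=[30,0,6] → █  [on edge]
    (11,0)@(23, 1): e=[26,12,-2] → ·
    (7,1)@(15, 3): e=[18,0,18] → █  [on edge]
    (8,1)@(17, 3): e=[14,12,10] → █
    (9,1)@(19, 3): e=[10,24,2] → █
    (10,1)@(21, 3): e=[6,36,-6] → ·
    (4,2)@(9, 5): e=[6,0,30] → █  [on edge]
    (5,2)@(11, 5): e=[2,12,22] → █
    (6,2)@(13, 5): e=[-2,24,14] → ·
    (7,2)@(15, 5): e=[-6,36,6] → ·
    (8,2)@(17, 5): e=[-10,48,-2] → ·
    (9,2)@(19, 5): e=[-14,60,-10] → ·
    (1,3)@(3, 7): e=[-6,0,42] → ·  [on edge]
  covered (6 px):
    · · · · · · · · · · █ ·
    · · · · · · · █ █ █ · ·
    · · · · █ █ · · · · · ·
    · · · · · · · · · · · ·
T1:
  2·area = 12
  edge (12, 2)→(6, 4): d=(-6,2) right/bottom  bias=-1
  edge (6, 4)→(3, 3): d=(-3,-1) top-left  bias=+0
  edge (3, 3)→(12, 2): d=(9,-1) top-left  bias=+0
    (7,0)@(15, 1): e=[0,18,-6] → ·  [on edge]
    (10,0)@(21, 1): e=[-12,24,0] → ·  [on edge]
    (1,1)@(3, 3): e=[12,0,0] → █  [on edge]
    (2,1)@(5, 3): e=[8,2,2] → █
    (3,1)@(7, 3): e=[4,4,4] → █
    (4,1)@(9, 3): e=[0,6,6] → ·  [on edge]
    (1,2)@(3, 5): e=[0,-6,18] → ·  [on edge]
    (2,2)@(5, 5): e=[-4,-4,20] → ·
    (3,2)@(7, 5): e=[-8,-2,22] → ·
    (4,2)@(9, 5): e=[-12,0,24] → ·  [on edge]
    (7,3)@(15, 7): e=[-36,0,48] → ·  [on edge]
  covered (3 px):
    · · · · · · · · · · · ·
    · █ █ █ · · · · · · · ·
    · · · · · · · · · · · ·
    · · · · · · · · · · · ·
T2:
  2·area = 10
  edge (19, 3)→(16, 4): d=(-3,1) right/bottom  bias=-1
  edge (16, 4)→(12, 2): d=(-4,-2) top-left  bias=+0
  edge (12, 2)→(19, 3): d=(7,1) right/bottom  bias=-1
    (2,0)@(5, 1): e=[20,-10,0] → ·  [on edge]
    (7,1)@(15, 3): e=[4,2,4] → █
    (8,1)@(17, 3): e=[2,6,2] → █
    (9,1)@(19, 3): e=[0,10,0] → ·  [on edge]
    (6,2)@(13, 5): e=[0,-10,20] → ·  [on edge]
    (7,2)@(15, 5): e=[-2,-6,18] → ·
    (8,2)@(17, 5): e=[-4,-2,16] → ·
    (3,3)@(7, 7): e=[0,-30,40] → ·  [on edge]
  covered (2 px):
    · · · · · · · · · · · ·
    · · · · · · · █ █ · · ·
    · · · · · · · · · · · ·
    · · · · · · · · · · · ·

Final: [[10,0],[7,1],[8,1],[9,1],[4,2],[5,2]]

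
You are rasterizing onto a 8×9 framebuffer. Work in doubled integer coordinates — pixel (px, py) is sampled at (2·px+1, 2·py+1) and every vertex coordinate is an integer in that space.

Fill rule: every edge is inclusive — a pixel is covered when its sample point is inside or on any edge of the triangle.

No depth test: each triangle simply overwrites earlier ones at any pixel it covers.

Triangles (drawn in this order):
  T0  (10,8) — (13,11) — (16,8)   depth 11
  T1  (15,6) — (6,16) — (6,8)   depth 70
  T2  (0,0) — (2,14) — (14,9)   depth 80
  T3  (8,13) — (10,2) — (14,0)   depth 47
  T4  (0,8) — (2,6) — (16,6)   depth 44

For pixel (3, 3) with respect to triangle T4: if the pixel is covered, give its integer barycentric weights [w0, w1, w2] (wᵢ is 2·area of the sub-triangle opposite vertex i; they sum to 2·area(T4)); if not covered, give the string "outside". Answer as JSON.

T0:
  2·area = 18  (B↔C swapped to make it positive)
  edge (10, 8)→(16, 8): d=(6,0) inclusive
  edge (16, 8)→(13, 11): d=(-3,3) inclusive
  edge (13, 11)→(10, 8): d=(-3,-3) inclusive
    (1,0)@(3, 1): e=[-42,60,0] → .  [on edge]
    (2,1)@(5, 3): e=[-30,48,0] → .  [on edge]
    (3,2)@(7, 5): e=[-18,36,0] → .  [on edge]
    (4,3)@(9, 7): e=[-6,24,0] → .  [on edge]
    (5,4)@(11, 9): e=[6,12,0] → X  [on edge]
    (6,4)@(13, 9): e=[6,6,6] → X
    (7,4)@(15, 9): e=[6,0,12] → X  [on edge]
    (5,5)@(11, 11): e=[18,6,-6] → .
    (6,5)@(13, 11): e=[18,0,0] → X  [on edge]
    (7,5)@(15, 11): e=[18,-6,6] → .
    (5,6)@(11, 13): e=[30,0,-12] → .  [on edge]
    (6,6)@(13, 13): e=[30,-6,-6] → .
    (7,6)@(15, 13): e=[30,-12,0] → .  [on edge]
    (4,7)@(9, 15): e=[42,0,-24] → .  [on edge]
    (3,8)@(7, 17): e=[54,0,-36] → .  [on edge]
  covered (4 px):
    . . . . . . . .
    . . . . . . . .
    . . . . . . . .
    . . . . . . . .
    . . . . . X X X
    . . . . . . X .
    . . . . . . . .
    . . . . . . . .
    . . . . . . . .
T1:
  2·area = 72
  edge (15, 6)→(6, 16): d=(-9,10) inclusive
  edge (6, 16)→(6, 8): d=(0,-8) inclusive
  edge (6, 8)→(15, 6): d=(9,-2) inclusive
    (5,3)@(11, 7): e=[31,40,1] → X
    (6,3)@(13, 7): e=[11,56,5] → X
    (7,3)@(15, 7): e=[-9,72,9] → .
    (3,4)@(7, 9): e=[53,8,11] → X
    (4,4)@(9, 9): e=[33,24,15] → X
    (6,4)@(13, 9): e=[-7,56,23] → .
    (3,5)@(7, 11): e=[35,8,29] → X
    (5,5)@(11, 11): e=[-5,40,37] → .
    (3,6)@(7, 13): e=[17,8,47] → X
    (4,6)@(9, 13): e=[-3,24,51] → .
    (3,7)@(7, 15): e=[-1,8,65] → .
  covered (8 px):
    . . . . . . . .
    . . . . . . . .
    . . . . . . . .
    . . . . . X X .
    . . . X X X . .
    . . . X X . . .
    . . . X . . . .
    . . . . . . . .
    . . . . . . . .
T2:
  2·area = 178  (B↔C swapped to make it positive)
  edge (0, 0)→(14, 9): d=(14,9) inclusive
  edge (14, 9)→(2, 14): d=(-12,5) inclusive
  edge (2, 14)→(0, 0): d=(-2,-14) inclusive
    (0,0)@(1, 1): e=[5,161,12] → X
    (1,0)@(3, 1): e=[-13,151,40] → .
    (0,1)@(1, 3): e=[33,137,8] → X
    (1,1)@(3, 3): e=[15,127,36] → X
    (2,1)@(5, 3): e=[-3,117,64] → .
    (0,2)@(1, 5): e=[61,113,4] → X
    (2,2)@(5, 5): e=[25,93,60] → X
    (3,2)@(7, 5): e=[7,83,88] → X
    (4,2)@(9, 5): e=[-11,73,116] → .
    (0,3)@(1, 7): e=[89,89,0] → X  [on edge]
    (4,3)@(9, 7): e=[17,49,112] → X
    (5,3)@(11, 7): e=[-1,39,140] → .
  covered (23 px):
    X . . . . . . .
    X X . . . . . .
    X X X X . . . .
    X X X X X . . .
    . X X X X X X .
    . X X X X . . .
    . X . . . . . .
    . . . . . . . .
    . . . . . . . .
T3:
  2·area = 40
  edge (8, 13)→(10, 2): d=(2,-11) inclusive
  edge (10, 2)→(14, 0): d=(4,-2) inclusive
  edge (14, 0)→(8, 13): d=(-6,13) inclusive
    (6,0)@(13, 1): e=[31,2,7] → X
    (7,0)@(15, 1): e=[53,6,-19] → .
    (5,1)@(11, 3): e=[13,6,21] → X
    (6,1)@(13, 3): e=[35,10,-5] → .
    (5,2)@(11, 5): e=[17,14,9] → X
    (6,2)@(13, 5): e=[39,18,-17] → .
    (5,3)@(11, 7): e=[21,22,-3] → .
    (4,4)@(9, 9): e=[3,26,11] → X
    (5,4)@(11, 9): e=[25,30,-15] → .
    (4,5)@(9, 11): e=[7,34,-1] → .
  covered (4 px):
    . . . . . . X .
    . . . . . X . .
    . . . . . X . .
    . . . . . . . .
    . . . . X . . .
    . . . . . . . .
    . . . . . . . .
    . . . . . . . .
    . . . . . . . .
T4:
  2·area = 28
  edge (0, 8)→(2, 6): d=(2,-2) inclusive
  edge (2, 6)→(16, 6): d=(14,0) inclusive
  edge (16, 6)→(0, 8): d=(-16,2) inclusive
    (3,0)@(7, 1): e=[0,-70,98] → .  [on edge]
    (2,1)@(5, 3): e=[0,-42,70] → .  [on edge]
    (1,2)@(3, 5): e=[0,-14,42] → .  [on edge]
    (0,3)@(1, 7): e=[0,14,14] → X  [on edge]
    (1,3)@(3, 7): e=[4,14,10] → X
    (2,3)@(5, 7): e=[8,14,6] → X
    (3,3)@(7, 7): e=[12,14,2] → X
    (4,3)@(9, 7): e=[16,14,-2] → .
    (0,4)@(1, 9): e=[4,42,-18] → .
    (1,4)@(3, 9): e=[8,42,-22] → .
    (2,4)@(5, 9): e=[12,42,-26] → .
    (3,4)@(7, 9): e=[16,42,-30] → .
  covered (4 px):
    . . . . . . . .
    . . . . . . . .
    . . . . . . . .
    X X X X . . . .
    . . . . . . . .
    . . . . . . . .
    . . . . . . . .
    . . . . . . . .
    . . . . . . . .

Answer: [14,2,12]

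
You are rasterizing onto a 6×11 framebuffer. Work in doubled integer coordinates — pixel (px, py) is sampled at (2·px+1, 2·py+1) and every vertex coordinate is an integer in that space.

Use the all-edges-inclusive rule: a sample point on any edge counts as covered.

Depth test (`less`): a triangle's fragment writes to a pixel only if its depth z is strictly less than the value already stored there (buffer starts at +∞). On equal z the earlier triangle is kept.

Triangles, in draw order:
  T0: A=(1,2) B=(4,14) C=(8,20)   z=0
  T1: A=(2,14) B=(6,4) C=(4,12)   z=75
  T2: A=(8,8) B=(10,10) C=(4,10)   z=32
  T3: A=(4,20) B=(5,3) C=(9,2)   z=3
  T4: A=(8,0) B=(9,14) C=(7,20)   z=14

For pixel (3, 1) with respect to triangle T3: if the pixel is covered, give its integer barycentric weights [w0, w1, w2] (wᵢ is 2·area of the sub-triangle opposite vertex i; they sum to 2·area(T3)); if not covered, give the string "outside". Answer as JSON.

T0:
  2·area = 30  (B↔C swapped to make it positive)
  edge (1, 2)→(8, 20): d=(7,18) inclusive
  edge (8, 20)→(4, 14): d=(-4,-6) inclusive
  edge (4, 14)→(1, 2): d=(-3,-12) inclusive
    (1,4)@(3, 9): e=[13,14,3] → █
    (2,4)@(5, 9): e=[-23,26,27] → ·
    (1,5)@(3, 11): e=[27,6,-3] → ·
    (2,6)@(5, 13): e=[5,10,15] → █
    (3,6)@(7, 13): e=[-31,22,39] → ·
    (2,7)@(5, 15): e=[19,2,9] → █
    (3,7)@(7, 15): e=[-17,14,33] → ·
    (2,8)@(5, 17): e=[33,-6,3] → ·
  covered (3 px):
    · · · · · ·
    · · · · · ·
    · · · · · ·
    · · · · · ·
    · █ · · · ·
    · · · · · ·
    · · █ · · ·
    · · █ · · ·
    · · · · · ·
    · · · · · ·
    · · · · · ·
T1:
  2·area = 12
  edge (2, 14)→(6, 4): d=(4,-10) inclusive
  edge (6, 4)→(4, 12): d=(-2,8) inclusive
  edge (4, 12)→(2, 14): d=(-2,2) inclusive
    (5,2)@(11, 5): e=[54,-42,0] → ·  [on edge]
    (2,3)@(5, 7): e=[2,2,8] → █
    (3,3)@(7, 7): e=[22,-14,4] → ·
    (4,3)@(9, 7): e=[42,-30,0] → ·  [on edge]
    (2,4)@(5, 9): e=[10,-2,4] → ·
    (3,4)@(7, 9): e=[30,-18,0] → ·  [on edge]
    (2,5)@(5, 11): e=[18,-6,0] → ·  [on edge]
    (1,6)@(3, 13): e=[6,6,0] → █  [on edge]
    (2,6)@(5, 13): e=[26,-10,-4] → ·
    (0,7)@(1, 15): e=[-6,18,0] → ·  [on edge]
    (1,7)@(3, 15): e=[14,2,-4] → ·
  covered (2 px):
    · · · · · ·
    · · · · · ·
    · · · · · ·
    · · █ · · ·
    · · · · · ·
    · · · · · ·
    · █ · · · ·
    · · · · · ·
    · · · · · ·
    · · · · · ·
    · · · · · ·
T2:
  2·area = 12
  edge (8, 8)→(10, 10): d=(2,2) inclusive
  edge (10, 10)→(4, 10): d=(-6,0) inclusive
  edge (4, 10)→(8, 8): d=(4,-2) inclusive
    (0,0)@(1, 1): e=[0,54,-42] → ·  [on edge]
    (1,1)@(3, 3): e=[0,42,-30] → ·  [on edge]
    (2,2)@(5, 5): e=[0,30,-18] → ·  [on edge]
    (3,3)@(7, 7): e=[0,18,-6] → ·  [on edge]
    (3,4)@(7, 9): e=[4,6,2] → █
    (4,4)@(9, 9): e=[0,6,6] → █  [on edge]
    (5,4)@(11, 9): e=[-4,6,10] → ·
    (3,5)@(7, 11): e=[8,-6,10] → ·
    (4,5)@(9, 11): e=[4,-6,14] → ·
    (5,5)@(11, 11): e=[0,-6,18] → ·  [on edge]
  covered (2 px):
    · · · · · ·
    · · · · · ·
    · · · · · ·
    · · · · · ·
    · · · █ █ ·
    · · · · · ·
    · · · · · ·
    · · · · · ·
    · · · · · ·
    · · · · · ·
    · · · · · ·
T3:
  2·area = 67
  edge (4, 20)→(5, 3): d=(1,-17) inclusive
  edge (5, 3)→(9, 2): d=(4,-1) inclusive
  edge (9, 2)→(4, 20): d=(-5,18) inclusive
    (2,1)@(5, 3): e=[0,0,67] → █  [on edge]
    (3,1)@(7, 3): e=[34,2,31] → █
    (4,1)@(9, 3): e=[68,4,-5] → ·
    (2,2)@(5, 5): e=[2,8,57] → █
    (4,2)@(9, 5): e=[70,12,-15] → ·
    (2,3)@(5, 7): e=[4,16,47] → █
    (4,3)@(9, 7): e=[72,20,-25] → ·
    (2,4)@(5, 9): e=[6,24,37] → █
    (4,4)@(9, 9): e=[74,28,-35] → ·
    (2,5)@(5, 11): e=[8,32,27] → █
    (3,5)@(7, 11): e=[42,34,-9] → ·
    (2,6)@(5, 13): e=[10,40,17] → █
  covered (11 px):
    · · · · · ·
    · · █ █ · ·
    · · █ █ · ·
    · · █ █ · ·
    · · █ █ · ·
    · · █ · · ·
    · · █ · · ·
    · · █ · · ·
    · · · · · ·
    · · · · · ·
    · · · · · ·
T4:
  2·area = 34
  edge (8, 0)→(9, 14): d=(1,14) inclusive
  edge (9, 14)→(7, 20): d=(-2,6) inclusive
  edge (7, 20)→(8, 0): d=(1,-20) inclusive
  covered (0 px):
    · · · · · ·
    · · · · · ·
    · · · · · ·
    · · · · · ·
    · · · · · ·
    · · · · · ·
    · · · · · ·
    · · · · · ·
    · · · · · ·
    · · · · · ·
    · · · · · ·

Answer: [2,31,34]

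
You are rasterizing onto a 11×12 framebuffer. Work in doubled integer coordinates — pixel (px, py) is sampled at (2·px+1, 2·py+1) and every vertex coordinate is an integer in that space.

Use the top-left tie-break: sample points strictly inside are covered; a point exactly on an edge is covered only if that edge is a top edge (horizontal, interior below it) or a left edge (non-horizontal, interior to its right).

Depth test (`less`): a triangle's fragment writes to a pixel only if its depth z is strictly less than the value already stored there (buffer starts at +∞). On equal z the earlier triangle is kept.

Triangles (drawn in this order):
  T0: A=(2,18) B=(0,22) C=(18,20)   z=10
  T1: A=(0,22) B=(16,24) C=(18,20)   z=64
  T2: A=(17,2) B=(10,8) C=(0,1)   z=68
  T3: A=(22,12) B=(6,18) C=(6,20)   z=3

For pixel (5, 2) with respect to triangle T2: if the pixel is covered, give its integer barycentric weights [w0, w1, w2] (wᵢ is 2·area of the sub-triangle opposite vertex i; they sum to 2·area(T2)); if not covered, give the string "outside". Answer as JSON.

T0:
  2·area = 68  (B↔C swapped to make it positive)
  edge (2, 18)→(18, 20): d=(16,2) right/bottom  bias=-1
  edge (18, 20)→(0, 22): d=(-18,2) right/bottom  bias=-1
  edge (0, 22)→(2, 18): d=(2,-4) top-left  bias=+0
    (1,9)@(3, 19): e=[14,48,6] → █
    (2,9)@(5, 19): e=[10,44,14] → █
    (3,9)@(7, 19): e=[6,40,22] → █
    (4,9)@(9, 19): e=[2,36,30] → █
    (5,9)@(11, 19): e=[-2,32,38] → ·
    (0,10)@(1, 21): e=[50,16,2] → █
    (4,10)@(9, 21): e=[34,0,34] → ·  [on edge]
    (0,11)@(1, 23): e=[82,-20,6] → ·
    (1,11)@(3, 23): e=[78,-24,14] → ·
    (2,11)@(5, 23): e=[74,-28,22] → ·
    (3,11)@(7, 23): e=[70,-32,30] → ·
  covered (8 px):
    · · · · · · · · · · ·
    · · · · · · · · · · ·
    · · · · · · · · · · ·
    · · · · · · · · · · ·
    · · · · · · · · · · ·
    · · · · · · · · · · ·
    · · · · · · · · · · ·
    · · · · · · · · · · ·
    · · · · · · · · · · ·
    · █ █ █ █ · · · · · ·
    █ █ █ █ · · · · · · ·
    · · · · · · · · · · ·
T1:
  2·area = 68  (B↔C swapped to make it positive)
  edge (0, 22)→(18, 20): d=(18,-2) top-left  bias=+0
  edge (18, 20)→(16, 24): d=(-2,4) right/bottom  bias=-1
  edge (16, 24)→(0, 22): d=(-16,-2) top-left  bias=+0
    (4,10)@(9, 21): e=[0,34,34] → █  [on edge]
    (5,10)@(11, 21): e=[4,26,38] → █
    (6,10)@(13, 21): e=[8,18,42] → █
    (7,10)@(15, 21): e=[12,10,46] → █
    (8,10)@(17, 21): e=[16,2,50] → █
    (9,10)@(19, 21): e=[20,-6,54] → ·
    (4,11)@(9, 23): e=[36,30,2] → █
    (8,11)@(17, 23): e=[52,-2,18] → ·
  covered (9 px):
    · · · · · · · · · · ·
    · · · · · · · · · · ·
    · · · · · · · · · · ·
    · · · · · · · · · · ·
    · · · · · · · · · · ·
    · · · · · · · · · · ·
    · · · · · · · · · · ·
    · · · · · · · · · · ·
    · · · · · · · · · · ·
    · · · · · · · · · · ·
    · · · · █ █ █ █ █ · ·
    · · · · █ █ █ █ · · ·
T2:
  2·area = 109
  edge (17, 2)→(10, 8): d=(-7,6) right/bottom  bias=-1
  edge (10, 8)→(0, 1): d=(-10,-7) top-left  bias=+0
  edge (0, 1)→(17, 2): d=(17,1) right/bottom  bias=-1
    (1,1)@(3, 3): e=[77,1,31] → █
    (2,1)@(5, 3): e=[65,15,29] → █
    (3,1)@(7, 3): e=[53,29,27] → █
    (4,1)@(9, 3): e=[41,43,25] → █
    (5,1)@(11, 3): e=[29,57,23] → █
    (6,1)@(13, 3): e=[17,71,21] → █
    (7,1)@(15, 3): e=[5,85,19] → █
    (8,1)@(17, 3): e=[-7,99,17] → ·
    (1,2)@(3, 5): e=[63,-19,65] → ·
    (2,2)@(5, 5): e=[51,-5,63] → ·
    (3,2)@(7, 5): e=[39,9,61] → █
    (7,2)@(15, 5): e=[-9,65,53] → ·
  covered (13 px):
    · · · · · · · · · · ·
    · █ █ █ █ █ █ █ · · ·
    · · · █ █ █ █ · · · ·
    · · · · █ █ · · · · ·
    · · · · · · · · · · ·
    · · · · · · · · · · ·
    · · · · · · · · · · ·
    · · · · · · · · · · ·
    · · · · · · · · · · ·
    · · · · · · · · · · ·
    · · · · · · · · · · ·
    · · · · · · · · · · ·
T3:
  2·area = 32  (B↔C swapped to make it positive)
  edge (22, 12)→(6, 20): d=(-16,8) right/bottom  bias=-1
  edge (6, 20)→(6, 18): d=(0,-2) top-left  bias=+0
  edge (6, 18)→(22, 12): d=(16,-6) top-left  bias=+0
    (7,7)@(15, 15): e=[8,18,6] → █
    (8,7)@(17, 15): e=[-8,22,18] → ·
    (4,8)@(9, 17): e=[24,6,2] → █
    (5,8)@(11, 17): e=[8,10,14] → █
    (6,8)@(13, 17): e=[-8,14,26] → ·
    (7,8)@(15, 17): e=[-24,18,38] → ·
    (3,9)@(7, 19): e=[8,2,22] → █
    (4,9)@(9, 19): e=[-8,6,34] → ·
    (5,9)@(11, 19): e=[-24,10,46] → ·
    (3,10)@(7, 21): e=[-24,2,54] → ·
  covered (4 px):
    · · · · · · · · · · ·
    · · · · · · · · · · ·
    · · · · · · · · · · ·
    · · · · · · · · · · ·
    · · · · · · · · · · ·
    · · · · · · · · · · ·
    · · · · · · · · · · ·
    · · · · · · · █ · · ·
    · · · · █ █ · · · · ·
    · · · █ · · · · · · ·
    · · · · · · · · · · ·
    · · · · · · · · · · ·

Result: [37,57,15]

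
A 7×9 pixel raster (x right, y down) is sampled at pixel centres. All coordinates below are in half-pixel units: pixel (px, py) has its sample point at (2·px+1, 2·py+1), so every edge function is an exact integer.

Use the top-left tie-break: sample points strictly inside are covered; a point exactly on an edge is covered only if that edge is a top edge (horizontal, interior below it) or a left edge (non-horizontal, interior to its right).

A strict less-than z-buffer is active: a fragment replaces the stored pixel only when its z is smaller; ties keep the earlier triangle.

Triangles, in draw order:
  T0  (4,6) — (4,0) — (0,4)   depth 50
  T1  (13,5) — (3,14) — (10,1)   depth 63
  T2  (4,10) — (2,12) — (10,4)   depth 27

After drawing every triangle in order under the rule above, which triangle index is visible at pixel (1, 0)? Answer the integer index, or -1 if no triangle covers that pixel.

T0:
  2·area = 24  (B↔C swapped to make it positive)
  edge (4, 6)→(0, 4): d=(-4,-2) top-left  bias=+0
  edge (0, 4)→(4, 0): d=(4,-4) top-left  bias=+0
  edge (4, 0)→(4, 6): d=(0,6) right/bottom  bias=-1
    (1,0)@(3, 1): e=[18,0,6] → X  [on edge]
    (2,0)@(5, 1): e=[22,8,-6] → .
    (0,1)@(1, 3): e=[6,0,18] → X  [on edge]
    (2,1)@(5, 3): e=[14,16,-6] → .
    (0,2)@(1, 5): e=[-2,8,18] → .
    (1,2)@(3, 5): e=[2,16,6] → X
    (2,2)@(5, 5): e=[6,24,-6] → .
    (1,3)@(3, 7): e=[-6,24,6] → .
  covered (4 px):
    . X . . . . .
    X X . . . . .
    . X . . . . .
    . . . . . . .
    . . . . . . .
    . . . . . . .
    . . . . . . .
    . . . . . . .
    . . . . . . .
T1:
  2·area = 67
  edge (13, 5)→(3, 14): d=(-10,9) right/bottom  bias=-1
  edge (3, 14)→(10, 1): d=(7,-13) top-left  bias=+0
  edge (10, 1)→(13, 5): d=(3,4) right/bottom  bias=-1
    (4,1)@(9, 3): e=[56,1,10] → X
    (5,1)@(11, 3): e=[38,27,2] → X
    (6,1)@(13, 3): e=[20,53,-6] → .
    (4,2)@(9, 5): e=[36,15,16] → X
    (6,2)@(13, 5): e=[0,67,0] → .  [on edge]
    (3,3)@(7, 7): e=[34,3,30] → X
    (5,3)@(11, 7): e=[-2,55,14] → .
    (3,4)@(7, 9): e=[14,17,36] → X
    (4,4)@(9, 9): e=[-4,43,28] → .
    (2,5)@(5, 11): e=[12,5,50] → X
    (3,5)@(7, 11): e=[-6,31,42] → .
    (2,6)@(5, 13): e=[-8,19,56] → .
  covered (8 px):
    . . . . . . .
    . . . . X X .
    . . . . X X .
    . . . X X . .
    . . . X . . .
    . . X . . . .
    . . . . . . .
    . . . . . . .
    . . . . . . .
T2:
  degenerate (2·area = 0) — covers nothing

Z-buffer (winner per pixel, '.' = empty):
  . 0 . . . . .
  0 0 . . 1 1 .
  . 0 . . 1 1 .
  . . . 1 1 . .
  . . . 1 . . .
  . . 1 . . . .
  . . . . . . .
  . . . . . . .
  . . . . . . .

Result: 0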